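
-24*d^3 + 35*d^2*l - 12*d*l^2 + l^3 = (-8*d + l)*(-3*d + l)*(-d + l)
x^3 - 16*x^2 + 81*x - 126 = (x - 7)*(x - 6)*(x - 3)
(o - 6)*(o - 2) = o^2 - 8*o + 12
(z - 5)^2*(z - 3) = z^3 - 13*z^2 + 55*z - 75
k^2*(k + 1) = k^3 + k^2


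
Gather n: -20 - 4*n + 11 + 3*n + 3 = -n - 6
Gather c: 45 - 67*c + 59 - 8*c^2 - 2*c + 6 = -8*c^2 - 69*c + 110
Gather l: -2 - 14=-16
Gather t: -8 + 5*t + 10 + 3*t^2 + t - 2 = 3*t^2 + 6*t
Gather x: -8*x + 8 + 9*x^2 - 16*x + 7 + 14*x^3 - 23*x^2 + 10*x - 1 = 14*x^3 - 14*x^2 - 14*x + 14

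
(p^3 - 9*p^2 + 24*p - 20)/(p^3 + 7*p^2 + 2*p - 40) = (p^2 - 7*p + 10)/(p^2 + 9*p + 20)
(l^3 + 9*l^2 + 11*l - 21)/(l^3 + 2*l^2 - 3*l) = (l + 7)/l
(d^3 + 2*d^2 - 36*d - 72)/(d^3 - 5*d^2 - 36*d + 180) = (d + 2)/(d - 5)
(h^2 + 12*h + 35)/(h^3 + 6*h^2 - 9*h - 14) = (h + 5)/(h^2 - h - 2)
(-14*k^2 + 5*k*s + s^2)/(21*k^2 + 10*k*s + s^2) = (-2*k + s)/(3*k + s)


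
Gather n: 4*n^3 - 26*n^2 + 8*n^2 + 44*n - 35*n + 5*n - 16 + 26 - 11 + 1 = 4*n^3 - 18*n^2 + 14*n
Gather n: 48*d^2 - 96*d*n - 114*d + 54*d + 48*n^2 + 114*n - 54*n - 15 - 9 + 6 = 48*d^2 - 60*d + 48*n^2 + n*(60 - 96*d) - 18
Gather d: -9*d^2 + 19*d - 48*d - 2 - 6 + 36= -9*d^2 - 29*d + 28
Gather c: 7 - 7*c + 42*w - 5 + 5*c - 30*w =-2*c + 12*w + 2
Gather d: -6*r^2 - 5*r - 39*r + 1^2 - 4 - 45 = -6*r^2 - 44*r - 48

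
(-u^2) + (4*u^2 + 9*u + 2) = 3*u^2 + 9*u + 2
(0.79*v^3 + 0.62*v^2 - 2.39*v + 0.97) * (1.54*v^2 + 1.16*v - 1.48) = 1.2166*v^5 + 1.8712*v^4 - 4.1306*v^3 - 2.1962*v^2 + 4.6624*v - 1.4356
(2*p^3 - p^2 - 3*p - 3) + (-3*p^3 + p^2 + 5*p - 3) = -p^3 + 2*p - 6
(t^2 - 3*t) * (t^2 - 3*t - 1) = t^4 - 6*t^3 + 8*t^2 + 3*t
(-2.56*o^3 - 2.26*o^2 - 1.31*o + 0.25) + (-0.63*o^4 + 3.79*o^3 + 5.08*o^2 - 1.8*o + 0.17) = -0.63*o^4 + 1.23*o^3 + 2.82*o^2 - 3.11*o + 0.42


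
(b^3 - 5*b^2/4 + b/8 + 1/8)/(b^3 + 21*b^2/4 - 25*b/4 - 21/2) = (8*b^3 - 10*b^2 + b + 1)/(2*(4*b^3 + 21*b^2 - 25*b - 42))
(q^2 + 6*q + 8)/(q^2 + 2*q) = (q + 4)/q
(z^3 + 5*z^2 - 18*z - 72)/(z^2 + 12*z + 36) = (z^2 - z - 12)/(z + 6)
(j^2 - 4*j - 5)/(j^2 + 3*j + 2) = (j - 5)/(j + 2)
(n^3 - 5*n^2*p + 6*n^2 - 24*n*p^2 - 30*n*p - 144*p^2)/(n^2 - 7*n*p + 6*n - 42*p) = (-n^2 + 5*n*p + 24*p^2)/(-n + 7*p)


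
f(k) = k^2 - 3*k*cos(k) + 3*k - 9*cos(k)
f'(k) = 3*k*sin(k) + 2*k + 9*sin(k) - 3*cos(k) + 3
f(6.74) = 39.42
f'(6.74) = 26.68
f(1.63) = 8.37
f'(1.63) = 20.30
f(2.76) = 31.93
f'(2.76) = 17.74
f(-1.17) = -4.28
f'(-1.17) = -5.57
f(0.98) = -2.75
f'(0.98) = 13.21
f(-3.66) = 0.70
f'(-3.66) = -2.70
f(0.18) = -8.81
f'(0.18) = 2.12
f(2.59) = 28.76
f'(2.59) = 19.52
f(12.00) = 142.03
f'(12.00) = 0.32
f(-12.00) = 130.78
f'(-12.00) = -38.02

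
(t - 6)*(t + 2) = t^2 - 4*t - 12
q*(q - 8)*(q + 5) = q^3 - 3*q^2 - 40*q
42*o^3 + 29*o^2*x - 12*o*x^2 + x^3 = (-7*o + x)*(-6*o + x)*(o + x)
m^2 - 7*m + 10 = (m - 5)*(m - 2)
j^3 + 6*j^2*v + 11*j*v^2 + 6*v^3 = (j + v)*(j + 2*v)*(j + 3*v)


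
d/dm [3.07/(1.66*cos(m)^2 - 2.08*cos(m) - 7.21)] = (10.1924*cos(m) - 6.3856)*sin(m)/(-1.66*cos(m)^2 + 2.08*cos(m) + 7.21)^2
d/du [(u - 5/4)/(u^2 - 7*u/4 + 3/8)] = 4*(-16*u^2 + 40*u - 29)/(64*u^4 - 224*u^3 + 244*u^2 - 84*u + 9)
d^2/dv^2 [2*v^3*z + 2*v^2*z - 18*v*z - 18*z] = 4*z*(3*v + 1)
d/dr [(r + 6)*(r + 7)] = 2*r + 13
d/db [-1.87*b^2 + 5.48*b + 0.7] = 5.48 - 3.74*b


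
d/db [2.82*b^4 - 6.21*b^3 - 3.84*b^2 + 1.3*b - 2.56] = 11.28*b^3 - 18.63*b^2 - 7.68*b + 1.3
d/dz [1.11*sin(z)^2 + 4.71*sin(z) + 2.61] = (2.22*sin(z) + 4.71)*cos(z)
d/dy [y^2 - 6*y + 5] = 2*y - 6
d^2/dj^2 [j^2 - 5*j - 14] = 2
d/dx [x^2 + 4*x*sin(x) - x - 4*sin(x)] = 4*x*cos(x) + 2*x - 4*sqrt(2)*cos(x + pi/4) - 1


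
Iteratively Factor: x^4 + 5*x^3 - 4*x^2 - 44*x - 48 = (x - 3)*(x^3 + 8*x^2 + 20*x + 16) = (x - 3)*(x + 4)*(x^2 + 4*x + 4) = (x - 3)*(x + 2)*(x + 4)*(x + 2)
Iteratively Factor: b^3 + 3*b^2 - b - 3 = (b + 1)*(b^2 + 2*b - 3) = (b + 1)*(b + 3)*(b - 1)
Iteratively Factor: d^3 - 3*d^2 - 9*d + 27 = (d - 3)*(d^2 - 9) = (d - 3)*(d + 3)*(d - 3)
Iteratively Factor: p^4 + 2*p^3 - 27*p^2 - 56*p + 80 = (p - 1)*(p^3 + 3*p^2 - 24*p - 80) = (p - 1)*(p + 4)*(p^2 - p - 20) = (p - 1)*(p + 4)^2*(p - 5)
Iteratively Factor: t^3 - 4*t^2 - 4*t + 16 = (t - 2)*(t^2 - 2*t - 8) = (t - 4)*(t - 2)*(t + 2)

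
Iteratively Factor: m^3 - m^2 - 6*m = (m - 3)*(m^2 + 2*m) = (m - 3)*(m + 2)*(m)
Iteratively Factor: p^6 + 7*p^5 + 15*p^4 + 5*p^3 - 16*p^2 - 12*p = (p + 1)*(p^5 + 6*p^4 + 9*p^3 - 4*p^2 - 12*p) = (p + 1)*(p + 2)*(p^4 + 4*p^3 + p^2 - 6*p) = (p - 1)*(p + 1)*(p + 2)*(p^3 + 5*p^2 + 6*p) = p*(p - 1)*(p + 1)*(p + 2)*(p^2 + 5*p + 6) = p*(p - 1)*(p + 1)*(p + 2)*(p + 3)*(p + 2)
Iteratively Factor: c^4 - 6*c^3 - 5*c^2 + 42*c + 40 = (c + 2)*(c^3 - 8*c^2 + 11*c + 20) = (c - 4)*(c + 2)*(c^2 - 4*c - 5) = (c - 5)*(c - 4)*(c + 2)*(c + 1)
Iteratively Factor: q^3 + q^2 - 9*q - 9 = (q + 3)*(q^2 - 2*q - 3) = (q + 1)*(q + 3)*(q - 3)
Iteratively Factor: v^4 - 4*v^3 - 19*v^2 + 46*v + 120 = (v + 2)*(v^3 - 6*v^2 - 7*v + 60) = (v - 4)*(v + 2)*(v^2 - 2*v - 15) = (v - 5)*(v - 4)*(v + 2)*(v + 3)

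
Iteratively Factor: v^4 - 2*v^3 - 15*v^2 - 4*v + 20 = (v + 2)*(v^3 - 4*v^2 - 7*v + 10) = (v - 5)*(v + 2)*(v^2 + v - 2) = (v - 5)*(v - 1)*(v + 2)*(v + 2)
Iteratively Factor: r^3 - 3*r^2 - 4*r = (r + 1)*(r^2 - 4*r) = r*(r + 1)*(r - 4)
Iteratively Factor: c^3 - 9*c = (c + 3)*(c^2 - 3*c) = c*(c + 3)*(c - 3)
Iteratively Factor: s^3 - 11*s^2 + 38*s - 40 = (s - 2)*(s^2 - 9*s + 20) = (s - 5)*(s - 2)*(s - 4)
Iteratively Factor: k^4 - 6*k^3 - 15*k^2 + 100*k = (k - 5)*(k^3 - k^2 - 20*k) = k*(k - 5)*(k^2 - k - 20) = k*(k - 5)^2*(k + 4)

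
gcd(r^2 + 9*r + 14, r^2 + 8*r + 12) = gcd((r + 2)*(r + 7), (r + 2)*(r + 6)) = r + 2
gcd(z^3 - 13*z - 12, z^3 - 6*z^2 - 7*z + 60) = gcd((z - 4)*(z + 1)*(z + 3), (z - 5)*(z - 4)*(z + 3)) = z^2 - z - 12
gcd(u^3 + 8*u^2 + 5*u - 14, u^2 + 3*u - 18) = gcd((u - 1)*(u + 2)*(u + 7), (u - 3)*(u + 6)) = 1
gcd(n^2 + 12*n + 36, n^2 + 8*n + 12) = n + 6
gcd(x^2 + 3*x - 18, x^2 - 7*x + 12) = x - 3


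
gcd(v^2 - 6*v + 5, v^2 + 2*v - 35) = v - 5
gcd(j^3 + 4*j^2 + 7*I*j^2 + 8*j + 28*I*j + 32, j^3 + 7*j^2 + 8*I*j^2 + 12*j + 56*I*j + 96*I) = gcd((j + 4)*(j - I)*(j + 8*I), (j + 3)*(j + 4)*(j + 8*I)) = j^2 + j*(4 + 8*I) + 32*I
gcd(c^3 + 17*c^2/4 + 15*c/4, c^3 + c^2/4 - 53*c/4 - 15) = c^2 + 17*c/4 + 15/4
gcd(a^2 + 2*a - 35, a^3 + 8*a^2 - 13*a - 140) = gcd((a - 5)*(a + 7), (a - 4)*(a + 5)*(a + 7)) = a + 7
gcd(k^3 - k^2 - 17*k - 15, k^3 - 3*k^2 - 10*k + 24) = k + 3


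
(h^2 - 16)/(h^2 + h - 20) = (h + 4)/(h + 5)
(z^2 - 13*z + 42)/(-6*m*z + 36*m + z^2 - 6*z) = (z - 7)/(-6*m + z)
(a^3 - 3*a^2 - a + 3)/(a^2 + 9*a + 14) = (a^3 - 3*a^2 - a + 3)/(a^2 + 9*a + 14)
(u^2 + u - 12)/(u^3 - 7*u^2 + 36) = (u + 4)/(u^2 - 4*u - 12)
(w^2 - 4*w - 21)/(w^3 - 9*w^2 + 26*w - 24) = (w^2 - 4*w - 21)/(w^3 - 9*w^2 + 26*w - 24)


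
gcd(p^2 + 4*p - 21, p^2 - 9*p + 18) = p - 3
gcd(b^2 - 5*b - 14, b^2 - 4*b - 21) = b - 7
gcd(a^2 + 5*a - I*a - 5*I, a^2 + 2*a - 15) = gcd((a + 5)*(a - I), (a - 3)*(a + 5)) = a + 5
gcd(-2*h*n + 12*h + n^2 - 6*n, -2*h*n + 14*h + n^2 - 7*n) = 2*h - n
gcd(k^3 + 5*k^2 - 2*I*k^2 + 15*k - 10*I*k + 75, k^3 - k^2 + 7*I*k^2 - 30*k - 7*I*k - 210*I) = k + 5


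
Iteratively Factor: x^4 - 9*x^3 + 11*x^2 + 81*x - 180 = (x - 3)*(x^3 - 6*x^2 - 7*x + 60) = (x - 4)*(x - 3)*(x^2 - 2*x - 15) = (x - 5)*(x - 4)*(x - 3)*(x + 3)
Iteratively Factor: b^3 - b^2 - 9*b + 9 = (b - 1)*(b^2 - 9) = (b - 3)*(b - 1)*(b + 3)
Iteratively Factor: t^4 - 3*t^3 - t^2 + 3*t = (t - 3)*(t^3 - t) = (t - 3)*(t - 1)*(t^2 + t) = t*(t - 3)*(t - 1)*(t + 1)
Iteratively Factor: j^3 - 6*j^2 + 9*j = (j - 3)*(j^2 - 3*j) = (j - 3)^2*(j)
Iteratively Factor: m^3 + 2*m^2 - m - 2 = (m + 1)*(m^2 + m - 2) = (m + 1)*(m + 2)*(m - 1)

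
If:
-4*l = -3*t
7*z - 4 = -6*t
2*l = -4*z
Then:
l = 8/9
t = 32/27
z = -4/9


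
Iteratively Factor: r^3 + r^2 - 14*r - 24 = (r - 4)*(r^2 + 5*r + 6) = (r - 4)*(r + 2)*(r + 3)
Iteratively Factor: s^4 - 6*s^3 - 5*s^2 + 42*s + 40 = (s - 5)*(s^3 - s^2 - 10*s - 8) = (s - 5)*(s + 2)*(s^2 - 3*s - 4) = (s - 5)*(s - 4)*(s + 2)*(s + 1)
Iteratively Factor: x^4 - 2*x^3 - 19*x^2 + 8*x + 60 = (x - 5)*(x^3 + 3*x^2 - 4*x - 12) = (x - 5)*(x - 2)*(x^2 + 5*x + 6) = (x - 5)*(x - 2)*(x + 3)*(x + 2)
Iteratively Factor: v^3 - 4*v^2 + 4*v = (v)*(v^2 - 4*v + 4) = v*(v - 2)*(v - 2)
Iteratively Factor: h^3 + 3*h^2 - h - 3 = (h + 1)*(h^2 + 2*h - 3) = (h + 1)*(h + 3)*(h - 1)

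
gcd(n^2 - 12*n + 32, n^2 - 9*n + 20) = n - 4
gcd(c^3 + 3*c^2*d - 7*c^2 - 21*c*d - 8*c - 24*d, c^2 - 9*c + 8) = c - 8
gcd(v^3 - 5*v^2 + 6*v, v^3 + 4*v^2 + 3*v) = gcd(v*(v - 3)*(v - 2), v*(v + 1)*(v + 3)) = v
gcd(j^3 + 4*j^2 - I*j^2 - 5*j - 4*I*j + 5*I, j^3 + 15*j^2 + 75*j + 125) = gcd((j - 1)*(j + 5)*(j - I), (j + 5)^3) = j + 5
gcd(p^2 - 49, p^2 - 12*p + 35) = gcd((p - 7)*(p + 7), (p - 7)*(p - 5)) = p - 7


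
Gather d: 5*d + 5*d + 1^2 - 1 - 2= 10*d - 2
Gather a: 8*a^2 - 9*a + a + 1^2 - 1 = 8*a^2 - 8*a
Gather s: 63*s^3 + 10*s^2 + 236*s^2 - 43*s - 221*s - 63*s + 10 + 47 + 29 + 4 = 63*s^3 + 246*s^2 - 327*s + 90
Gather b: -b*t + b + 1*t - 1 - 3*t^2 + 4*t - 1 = b*(1 - t) - 3*t^2 + 5*t - 2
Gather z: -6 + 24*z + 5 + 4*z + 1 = 28*z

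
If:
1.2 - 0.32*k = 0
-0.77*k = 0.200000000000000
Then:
No Solution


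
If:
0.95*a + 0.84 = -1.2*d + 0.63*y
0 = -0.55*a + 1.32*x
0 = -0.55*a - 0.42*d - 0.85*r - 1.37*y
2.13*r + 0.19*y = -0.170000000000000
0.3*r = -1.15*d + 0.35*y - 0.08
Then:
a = -0.74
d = 0.06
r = -0.11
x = -0.31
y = 0.34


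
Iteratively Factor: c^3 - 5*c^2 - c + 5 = (c - 5)*(c^2 - 1) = (c - 5)*(c + 1)*(c - 1)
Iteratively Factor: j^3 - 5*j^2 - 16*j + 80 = (j + 4)*(j^2 - 9*j + 20) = (j - 4)*(j + 4)*(j - 5)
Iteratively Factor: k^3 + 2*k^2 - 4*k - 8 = (k + 2)*(k^2 - 4) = (k + 2)^2*(k - 2)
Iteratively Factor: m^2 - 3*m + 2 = (m - 1)*(m - 2)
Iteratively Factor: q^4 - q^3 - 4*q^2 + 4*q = (q)*(q^3 - q^2 - 4*q + 4) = q*(q - 1)*(q^2 - 4) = q*(q - 2)*(q - 1)*(q + 2)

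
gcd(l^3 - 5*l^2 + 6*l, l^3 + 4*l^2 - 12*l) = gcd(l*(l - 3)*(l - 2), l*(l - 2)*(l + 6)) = l^2 - 2*l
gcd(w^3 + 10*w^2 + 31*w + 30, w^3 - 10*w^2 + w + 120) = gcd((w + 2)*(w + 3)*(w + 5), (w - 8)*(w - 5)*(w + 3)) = w + 3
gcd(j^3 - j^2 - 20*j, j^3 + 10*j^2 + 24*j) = j^2 + 4*j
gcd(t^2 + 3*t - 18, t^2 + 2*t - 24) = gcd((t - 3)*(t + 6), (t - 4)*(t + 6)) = t + 6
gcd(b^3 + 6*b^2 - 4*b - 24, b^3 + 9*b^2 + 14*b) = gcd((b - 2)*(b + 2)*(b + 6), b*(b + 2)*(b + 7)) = b + 2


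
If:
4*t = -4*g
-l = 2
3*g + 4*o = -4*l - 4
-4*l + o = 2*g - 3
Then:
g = 48/11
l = -2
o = -25/11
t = -48/11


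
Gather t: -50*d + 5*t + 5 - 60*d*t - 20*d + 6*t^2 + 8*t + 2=-70*d + 6*t^2 + t*(13 - 60*d) + 7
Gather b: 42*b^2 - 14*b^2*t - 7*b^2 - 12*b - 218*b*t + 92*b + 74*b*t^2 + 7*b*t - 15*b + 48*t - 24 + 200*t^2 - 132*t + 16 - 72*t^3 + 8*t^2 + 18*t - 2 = b^2*(35 - 14*t) + b*(74*t^2 - 211*t + 65) - 72*t^3 + 208*t^2 - 66*t - 10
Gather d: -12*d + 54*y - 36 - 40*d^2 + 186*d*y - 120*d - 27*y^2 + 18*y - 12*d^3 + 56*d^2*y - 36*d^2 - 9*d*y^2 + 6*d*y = -12*d^3 + d^2*(56*y - 76) + d*(-9*y^2 + 192*y - 132) - 27*y^2 + 72*y - 36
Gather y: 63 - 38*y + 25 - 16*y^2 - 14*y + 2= -16*y^2 - 52*y + 90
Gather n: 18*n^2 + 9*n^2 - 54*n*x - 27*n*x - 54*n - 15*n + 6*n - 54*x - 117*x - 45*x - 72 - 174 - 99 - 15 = 27*n^2 + n*(-81*x - 63) - 216*x - 360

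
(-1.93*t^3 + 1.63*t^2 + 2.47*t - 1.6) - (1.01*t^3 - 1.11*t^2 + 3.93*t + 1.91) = -2.94*t^3 + 2.74*t^2 - 1.46*t - 3.51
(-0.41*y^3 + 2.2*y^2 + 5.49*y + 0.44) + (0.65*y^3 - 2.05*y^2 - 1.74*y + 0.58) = 0.24*y^3 + 0.15*y^2 + 3.75*y + 1.02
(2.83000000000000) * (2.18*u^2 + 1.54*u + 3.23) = 6.1694*u^2 + 4.3582*u + 9.1409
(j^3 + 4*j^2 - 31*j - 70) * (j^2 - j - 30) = j^5 + 3*j^4 - 65*j^3 - 159*j^2 + 1000*j + 2100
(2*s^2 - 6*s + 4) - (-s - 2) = 2*s^2 - 5*s + 6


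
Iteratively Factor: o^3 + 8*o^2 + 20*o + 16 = (o + 4)*(o^2 + 4*o + 4) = (o + 2)*(o + 4)*(o + 2)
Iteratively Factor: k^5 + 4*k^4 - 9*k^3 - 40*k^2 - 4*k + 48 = (k + 2)*(k^4 + 2*k^3 - 13*k^2 - 14*k + 24) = (k - 3)*(k + 2)*(k^3 + 5*k^2 + 2*k - 8) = (k - 3)*(k + 2)*(k + 4)*(k^2 + k - 2) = (k - 3)*(k - 1)*(k + 2)*(k + 4)*(k + 2)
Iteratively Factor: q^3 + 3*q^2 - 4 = (q + 2)*(q^2 + q - 2) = (q + 2)^2*(q - 1)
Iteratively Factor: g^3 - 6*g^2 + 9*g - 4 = (g - 1)*(g^2 - 5*g + 4) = (g - 1)^2*(g - 4)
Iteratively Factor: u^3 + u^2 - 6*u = (u)*(u^2 + u - 6) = u*(u + 3)*(u - 2)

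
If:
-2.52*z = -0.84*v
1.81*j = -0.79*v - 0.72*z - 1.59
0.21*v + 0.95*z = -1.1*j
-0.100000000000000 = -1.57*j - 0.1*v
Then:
No Solution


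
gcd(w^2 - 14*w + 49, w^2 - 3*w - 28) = w - 7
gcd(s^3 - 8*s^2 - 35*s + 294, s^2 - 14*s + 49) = s^2 - 14*s + 49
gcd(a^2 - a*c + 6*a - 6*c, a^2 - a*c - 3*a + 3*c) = a - c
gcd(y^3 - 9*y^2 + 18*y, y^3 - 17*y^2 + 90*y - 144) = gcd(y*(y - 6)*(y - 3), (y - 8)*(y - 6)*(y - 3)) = y^2 - 9*y + 18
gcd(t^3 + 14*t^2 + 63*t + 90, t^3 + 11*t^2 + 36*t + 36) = t^2 + 9*t + 18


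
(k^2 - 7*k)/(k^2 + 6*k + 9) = k*(k - 7)/(k^2 + 6*k + 9)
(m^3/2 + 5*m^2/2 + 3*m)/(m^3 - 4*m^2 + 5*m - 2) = m*(m^2 + 5*m + 6)/(2*(m^3 - 4*m^2 + 5*m - 2))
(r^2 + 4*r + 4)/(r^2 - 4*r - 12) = (r + 2)/(r - 6)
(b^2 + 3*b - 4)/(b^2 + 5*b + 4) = (b - 1)/(b + 1)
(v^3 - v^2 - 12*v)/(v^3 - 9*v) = (v - 4)/(v - 3)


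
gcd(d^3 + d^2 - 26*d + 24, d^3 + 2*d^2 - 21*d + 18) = d^2 + 5*d - 6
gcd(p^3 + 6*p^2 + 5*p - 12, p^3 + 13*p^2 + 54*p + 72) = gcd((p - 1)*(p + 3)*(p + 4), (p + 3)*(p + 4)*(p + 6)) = p^2 + 7*p + 12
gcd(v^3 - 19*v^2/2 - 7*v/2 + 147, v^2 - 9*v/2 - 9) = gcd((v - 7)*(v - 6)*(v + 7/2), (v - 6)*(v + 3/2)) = v - 6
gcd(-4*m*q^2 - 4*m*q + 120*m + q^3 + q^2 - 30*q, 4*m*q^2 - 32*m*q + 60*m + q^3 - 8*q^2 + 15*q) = q - 5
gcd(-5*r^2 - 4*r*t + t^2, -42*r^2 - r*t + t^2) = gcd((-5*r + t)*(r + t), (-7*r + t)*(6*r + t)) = 1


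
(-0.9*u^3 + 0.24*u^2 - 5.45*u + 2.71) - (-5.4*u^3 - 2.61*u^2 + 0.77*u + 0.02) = 4.5*u^3 + 2.85*u^2 - 6.22*u + 2.69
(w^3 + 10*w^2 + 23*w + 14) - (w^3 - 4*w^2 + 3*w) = 14*w^2 + 20*w + 14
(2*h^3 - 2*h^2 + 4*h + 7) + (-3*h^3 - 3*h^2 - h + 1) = -h^3 - 5*h^2 + 3*h + 8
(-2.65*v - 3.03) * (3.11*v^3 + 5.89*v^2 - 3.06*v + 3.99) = -8.2415*v^4 - 25.0318*v^3 - 9.7377*v^2 - 1.3017*v - 12.0897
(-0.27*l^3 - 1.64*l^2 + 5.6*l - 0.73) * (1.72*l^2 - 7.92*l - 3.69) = -0.4644*l^5 - 0.682399999999999*l^4 + 23.6171*l^3 - 39.556*l^2 - 14.8824*l + 2.6937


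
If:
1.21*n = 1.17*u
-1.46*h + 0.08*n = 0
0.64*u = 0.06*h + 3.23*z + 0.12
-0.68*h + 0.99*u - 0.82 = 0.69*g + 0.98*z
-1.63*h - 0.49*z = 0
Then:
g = -1.03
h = 0.01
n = 0.10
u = 0.10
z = -0.02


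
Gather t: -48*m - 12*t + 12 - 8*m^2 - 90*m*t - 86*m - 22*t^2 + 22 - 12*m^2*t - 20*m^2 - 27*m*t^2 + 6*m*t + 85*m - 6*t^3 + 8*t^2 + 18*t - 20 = -28*m^2 - 49*m - 6*t^3 + t^2*(-27*m - 14) + t*(-12*m^2 - 84*m + 6) + 14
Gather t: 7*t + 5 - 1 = 7*t + 4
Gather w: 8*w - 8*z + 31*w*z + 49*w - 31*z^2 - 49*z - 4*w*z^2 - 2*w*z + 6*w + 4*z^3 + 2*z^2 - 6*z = w*(-4*z^2 + 29*z + 63) + 4*z^3 - 29*z^2 - 63*z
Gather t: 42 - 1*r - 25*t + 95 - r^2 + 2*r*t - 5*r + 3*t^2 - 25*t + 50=-r^2 - 6*r + 3*t^2 + t*(2*r - 50) + 187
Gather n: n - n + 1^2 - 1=0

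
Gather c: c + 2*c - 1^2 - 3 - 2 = 3*c - 6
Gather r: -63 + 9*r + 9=9*r - 54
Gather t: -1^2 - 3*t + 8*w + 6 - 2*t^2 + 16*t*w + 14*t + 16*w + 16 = -2*t^2 + t*(16*w + 11) + 24*w + 21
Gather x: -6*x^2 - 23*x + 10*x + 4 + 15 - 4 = -6*x^2 - 13*x + 15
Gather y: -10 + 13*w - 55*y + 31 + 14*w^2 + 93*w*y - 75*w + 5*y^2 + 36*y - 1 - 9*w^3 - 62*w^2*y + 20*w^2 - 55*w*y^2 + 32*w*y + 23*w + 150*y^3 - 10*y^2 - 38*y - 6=-9*w^3 + 34*w^2 - 39*w + 150*y^3 + y^2*(-55*w - 5) + y*(-62*w^2 + 125*w - 57) + 14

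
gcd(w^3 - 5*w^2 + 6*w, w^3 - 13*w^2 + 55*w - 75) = w - 3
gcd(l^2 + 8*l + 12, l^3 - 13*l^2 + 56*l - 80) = 1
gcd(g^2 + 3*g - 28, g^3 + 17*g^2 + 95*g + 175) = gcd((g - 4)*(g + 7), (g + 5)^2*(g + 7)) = g + 7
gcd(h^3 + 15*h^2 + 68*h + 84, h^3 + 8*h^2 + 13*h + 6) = h + 6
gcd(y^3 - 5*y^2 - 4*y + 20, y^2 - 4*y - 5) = y - 5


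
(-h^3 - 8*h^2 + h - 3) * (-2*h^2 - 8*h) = 2*h^5 + 24*h^4 + 62*h^3 - 2*h^2 + 24*h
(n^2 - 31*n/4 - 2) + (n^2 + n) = 2*n^2 - 27*n/4 - 2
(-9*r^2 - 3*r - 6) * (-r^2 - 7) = 9*r^4 + 3*r^3 + 69*r^2 + 21*r + 42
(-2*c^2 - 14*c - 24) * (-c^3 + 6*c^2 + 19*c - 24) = 2*c^5 + 2*c^4 - 98*c^3 - 362*c^2 - 120*c + 576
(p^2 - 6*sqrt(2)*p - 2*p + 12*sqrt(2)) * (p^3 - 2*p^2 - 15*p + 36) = p^5 - 6*sqrt(2)*p^4 - 4*p^4 - 11*p^3 + 24*sqrt(2)*p^3 + 66*p^2 + 66*sqrt(2)*p^2 - 396*sqrt(2)*p - 72*p + 432*sqrt(2)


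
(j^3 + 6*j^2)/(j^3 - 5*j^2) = (j + 6)/(j - 5)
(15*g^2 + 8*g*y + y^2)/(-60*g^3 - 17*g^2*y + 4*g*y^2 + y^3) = 1/(-4*g + y)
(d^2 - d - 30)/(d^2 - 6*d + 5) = (d^2 - d - 30)/(d^2 - 6*d + 5)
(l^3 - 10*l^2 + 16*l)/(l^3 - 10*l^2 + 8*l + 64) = l*(l - 2)/(l^2 - 2*l - 8)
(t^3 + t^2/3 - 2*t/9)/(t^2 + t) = (t^2 + t/3 - 2/9)/(t + 1)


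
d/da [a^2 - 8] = 2*a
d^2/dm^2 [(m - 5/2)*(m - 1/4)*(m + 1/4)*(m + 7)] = 12*m^2 + 27*m - 281/8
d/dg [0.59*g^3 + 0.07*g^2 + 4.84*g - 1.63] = 1.77*g^2 + 0.14*g + 4.84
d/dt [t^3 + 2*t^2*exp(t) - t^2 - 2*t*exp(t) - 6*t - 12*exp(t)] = 2*t^2*exp(t) + 3*t^2 + 2*t*exp(t) - 2*t - 14*exp(t) - 6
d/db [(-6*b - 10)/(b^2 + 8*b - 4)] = 2*(3*b^2 + 10*b + 52)/(b^4 + 16*b^3 + 56*b^2 - 64*b + 16)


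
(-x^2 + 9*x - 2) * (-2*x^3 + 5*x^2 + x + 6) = 2*x^5 - 23*x^4 + 48*x^3 - 7*x^2 + 52*x - 12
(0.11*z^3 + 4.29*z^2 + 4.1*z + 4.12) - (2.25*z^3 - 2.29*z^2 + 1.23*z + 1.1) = -2.14*z^3 + 6.58*z^2 + 2.87*z + 3.02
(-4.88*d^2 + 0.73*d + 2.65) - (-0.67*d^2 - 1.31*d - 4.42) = -4.21*d^2 + 2.04*d + 7.07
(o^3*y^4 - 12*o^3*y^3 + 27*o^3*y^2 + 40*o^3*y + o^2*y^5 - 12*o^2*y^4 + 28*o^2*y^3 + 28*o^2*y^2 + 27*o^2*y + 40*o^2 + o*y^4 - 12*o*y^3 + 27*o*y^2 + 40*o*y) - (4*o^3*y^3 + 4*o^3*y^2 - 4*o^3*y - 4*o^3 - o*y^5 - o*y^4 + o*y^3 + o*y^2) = o^3*y^4 - 16*o^3*y^3 + 23*o^3*y^2 + 44*o^3*y + 4*o^3 + o^2*y^5 - 12*o^2*y^4 + 28*o^2*y^3 + 28*o^2*y^2 + 27*o^2*y + 40*o^2 + o*y^5 + 2*o*y^4 - 13*o*y^3 + 26*o*y^2 + 40*o*y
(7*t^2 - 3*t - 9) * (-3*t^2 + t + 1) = -21*t^4 + 16*t^3 + 31*t^2 - 12*t - 9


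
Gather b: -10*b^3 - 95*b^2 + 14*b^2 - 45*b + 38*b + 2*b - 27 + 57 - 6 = -10*b^3 - 81*b^2 - 5*b + 24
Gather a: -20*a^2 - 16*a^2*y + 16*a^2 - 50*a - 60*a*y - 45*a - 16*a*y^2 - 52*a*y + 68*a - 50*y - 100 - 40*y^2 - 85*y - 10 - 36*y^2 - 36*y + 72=a^2*(-16*y - 4) + a*(-16*y^2 - 112*y - 27) - 76*y^2 - 171*y - 38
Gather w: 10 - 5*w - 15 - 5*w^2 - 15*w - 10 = -5*w^2 - 20*w - 15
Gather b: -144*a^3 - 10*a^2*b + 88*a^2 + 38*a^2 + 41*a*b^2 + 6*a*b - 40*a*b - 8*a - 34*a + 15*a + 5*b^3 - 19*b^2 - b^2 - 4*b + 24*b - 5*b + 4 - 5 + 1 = -144*a^3 + 126*a^2 - 27*a + 5*b^3 + b^2*(41*a - 20) + b*(-10*a^2 - 34*a + 15)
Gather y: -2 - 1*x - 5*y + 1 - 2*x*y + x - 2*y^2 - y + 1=-2*y^2 + y*(-2*x - 6)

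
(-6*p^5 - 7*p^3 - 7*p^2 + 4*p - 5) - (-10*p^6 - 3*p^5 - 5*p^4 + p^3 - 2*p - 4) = 10*p^6 - 3*p^5 + 5*p^4 - 8*p^3 - 7*p^2 + 6*p - 1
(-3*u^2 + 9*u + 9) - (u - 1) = -3*u^2 + 8*u + 10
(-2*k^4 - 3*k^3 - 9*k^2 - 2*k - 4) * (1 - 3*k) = 6*k^5 + 7*k^4 + 24*k^3 - 3*k^2 + 10*k - 4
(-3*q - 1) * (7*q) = -21*q^2 - 7*q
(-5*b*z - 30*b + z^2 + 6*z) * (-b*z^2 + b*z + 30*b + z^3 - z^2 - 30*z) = 5*b^2*z^3 + 25*b^2*z^2 - 180*b^2*z - 900*b^2 - 6*b*z^4 - 30*b*z^3 + 216*b*z^2 + 1080*b*z + z^5 + 5*z^4 - 36*z^3 - 180*z^2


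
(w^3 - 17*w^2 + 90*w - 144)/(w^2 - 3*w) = w - 14 + 48/w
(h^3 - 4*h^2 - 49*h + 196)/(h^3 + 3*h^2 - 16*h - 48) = (h^2 - 49)/(h^2 + 7*h + 12)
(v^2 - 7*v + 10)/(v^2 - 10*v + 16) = (v - 5)/(v - 8)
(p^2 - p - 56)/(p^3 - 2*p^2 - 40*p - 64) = (p + 7)/(p^2 + 6*p + 8)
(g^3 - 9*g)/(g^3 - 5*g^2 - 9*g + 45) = g/(g - 5)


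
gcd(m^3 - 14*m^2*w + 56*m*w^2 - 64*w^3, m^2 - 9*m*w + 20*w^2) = -m + 4*w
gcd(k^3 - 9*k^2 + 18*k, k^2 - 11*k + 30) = k - 6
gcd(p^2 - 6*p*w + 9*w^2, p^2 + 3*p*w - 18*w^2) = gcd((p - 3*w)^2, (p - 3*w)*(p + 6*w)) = p - 3*w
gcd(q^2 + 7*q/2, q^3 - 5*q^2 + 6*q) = q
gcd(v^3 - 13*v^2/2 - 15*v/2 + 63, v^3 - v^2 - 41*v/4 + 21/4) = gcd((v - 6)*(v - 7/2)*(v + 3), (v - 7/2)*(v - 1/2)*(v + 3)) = v^2 - v/2 - 21/2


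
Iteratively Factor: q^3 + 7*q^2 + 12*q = (q + 3)*(q^2 + 4*q) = (q + 3)*(q + 4)*(q)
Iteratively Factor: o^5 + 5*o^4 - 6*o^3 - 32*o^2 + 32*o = (o + 4)*(o^4 + o^3 - 10*o^2 + 8*o) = (o - 1)*(o + 4)*(o^3 + 2*o^2 - 8*o) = (o - 1)*(o + 4)^2*(o^2 - 2*o) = o*(o - 1)*(o + 4)^2*(o - 2)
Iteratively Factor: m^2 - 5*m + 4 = (m - 4)*(m - 1)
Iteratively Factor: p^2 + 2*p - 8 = (p - 2)*(p + 4)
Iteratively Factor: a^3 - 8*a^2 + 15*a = (a - 5)*(a^2 - 3*a) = a*(a - 5)*(a - 3)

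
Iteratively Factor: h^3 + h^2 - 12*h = (h)*(h^2 + h - 12) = h*(h - 3)*(h + 4)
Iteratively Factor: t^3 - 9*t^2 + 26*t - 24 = (t - 3)*(t^2 - 6*t + 8) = (t - 4)*(t - 3)*(t - 2)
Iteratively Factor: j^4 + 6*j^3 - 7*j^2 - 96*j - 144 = (j - 4)*(j^3 + 10*j^2 + 33*j + 36) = (j - 4)*(j + 3)*(j^2 + 7*j + 12) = (j - 4)*(j + 3)^2*(j + 4)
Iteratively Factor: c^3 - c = (c - 1)*(c^2 + c) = c*(c - 1)*(c + 1)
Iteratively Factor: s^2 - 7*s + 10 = (s - 2)*(s - 5)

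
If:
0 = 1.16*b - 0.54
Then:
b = 0.47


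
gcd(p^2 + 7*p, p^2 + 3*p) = p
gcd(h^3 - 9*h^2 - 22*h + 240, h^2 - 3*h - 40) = h^2 - 3*h - 40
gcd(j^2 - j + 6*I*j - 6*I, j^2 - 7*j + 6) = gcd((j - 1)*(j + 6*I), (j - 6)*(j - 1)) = j - 1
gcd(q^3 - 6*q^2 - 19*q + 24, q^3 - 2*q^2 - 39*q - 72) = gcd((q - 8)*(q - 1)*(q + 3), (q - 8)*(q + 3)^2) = q^2 - 5*q - 24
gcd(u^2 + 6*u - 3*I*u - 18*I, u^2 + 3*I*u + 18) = u - 3*I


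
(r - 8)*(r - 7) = r^2 - 15*r + 56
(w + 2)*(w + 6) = w^2 + 8*w + 12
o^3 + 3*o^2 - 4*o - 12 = (o - 2)*(o + 2)*(o + 3)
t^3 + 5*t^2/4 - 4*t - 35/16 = (t - 7/4)*(t + 1/2)*(t + 5/2)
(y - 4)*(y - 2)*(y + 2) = y^3 - 4*y^2 - 4*y + 16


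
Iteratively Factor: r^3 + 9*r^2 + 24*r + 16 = (r + 4)*(r^2 + 5*r + 4) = (r + 4)^2*(r + 1)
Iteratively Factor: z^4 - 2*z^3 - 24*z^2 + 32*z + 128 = (z - 4)*(z^3 + 2*z^2 - 16*z - 32) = (z - 4)*(z + 2)*(z^2 - 16) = (z - 4)^2*(z + 2)*(z + 4)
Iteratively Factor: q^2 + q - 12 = (q - 3)*(q + 4)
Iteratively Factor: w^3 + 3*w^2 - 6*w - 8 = (w + 4)*(w^2 - w - 2) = (w + 1)*(w + 4)*(w - 2)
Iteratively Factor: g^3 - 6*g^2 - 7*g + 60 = (g + 3)*(g^2 - 9*g + 20) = (g - 5)*(g + 3)*(g - 4)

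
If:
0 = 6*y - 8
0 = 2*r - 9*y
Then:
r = 6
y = 4/3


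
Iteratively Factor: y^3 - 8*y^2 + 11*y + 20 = (y - 5)*(y^2 - 3*y - 4) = (y - 5)*(y + 1)*(y - 4)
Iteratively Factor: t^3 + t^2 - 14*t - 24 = (t + 3)*(t^2 - 2*t - 8) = (t + 2)*(t + 3)*(t - 4)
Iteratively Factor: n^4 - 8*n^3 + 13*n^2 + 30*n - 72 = (n - 4)*(n^3 - 4*n^2 - 3*n + 18) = (n - 4)*(n + 2)*(n^2 - 6*n + 9) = (n - 4)*(n - 3)*(n + 2)*(n - 3)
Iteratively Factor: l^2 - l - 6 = (l + 2)*(l - 3)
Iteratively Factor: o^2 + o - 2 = (o + 2)*(o - 1)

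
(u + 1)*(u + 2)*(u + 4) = u^3 + 7*u^2 + 14*u + 8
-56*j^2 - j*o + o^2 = (-8*j + o)*(7*j + o)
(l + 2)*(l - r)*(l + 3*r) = l^3 + 2*l^2*r + 2*l^2 - 3*l*r^2 + 4*l*r - 6*r^2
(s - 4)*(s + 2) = s^2 - 2*s - 8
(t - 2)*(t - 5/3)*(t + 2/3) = t^3 - 3*t^2 + 8*t/9 + 20/9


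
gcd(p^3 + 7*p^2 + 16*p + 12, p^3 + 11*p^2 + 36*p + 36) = p^2 + 5*p + 6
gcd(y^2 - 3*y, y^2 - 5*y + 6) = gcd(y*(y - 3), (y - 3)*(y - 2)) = y - 3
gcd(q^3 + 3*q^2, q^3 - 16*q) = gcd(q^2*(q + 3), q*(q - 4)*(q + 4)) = q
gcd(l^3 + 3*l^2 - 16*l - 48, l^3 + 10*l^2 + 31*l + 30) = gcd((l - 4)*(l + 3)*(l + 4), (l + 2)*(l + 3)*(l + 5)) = l + 3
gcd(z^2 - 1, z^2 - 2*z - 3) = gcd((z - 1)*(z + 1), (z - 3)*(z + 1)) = z + 1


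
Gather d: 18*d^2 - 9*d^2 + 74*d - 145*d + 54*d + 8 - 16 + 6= 9*d^2 - 17*d - 2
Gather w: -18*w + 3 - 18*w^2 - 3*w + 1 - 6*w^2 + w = -24*w^2 - 20*w + 4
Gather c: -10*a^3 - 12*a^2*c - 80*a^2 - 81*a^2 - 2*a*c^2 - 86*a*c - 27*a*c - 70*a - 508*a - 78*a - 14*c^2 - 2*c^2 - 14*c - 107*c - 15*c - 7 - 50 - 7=-10*a^3 - 161*a^2 - 656*a + c^2*(-2*a - 16) + c*(-12*a^2 - 113*a - 136) - 64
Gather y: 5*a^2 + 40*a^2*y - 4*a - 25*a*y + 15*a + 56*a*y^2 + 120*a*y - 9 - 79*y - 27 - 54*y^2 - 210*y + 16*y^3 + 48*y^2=5*a^2 + 11*a + 16*y^3 + y^2*(56*a - 6) + y*(40*a^2 + 95*a - 289) - 36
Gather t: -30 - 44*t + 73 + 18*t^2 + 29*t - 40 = 18*t^2 - 15*t + 3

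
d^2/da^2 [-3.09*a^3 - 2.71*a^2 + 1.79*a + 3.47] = -18.54*a - 5.42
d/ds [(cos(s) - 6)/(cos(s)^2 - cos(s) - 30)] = sin(s)/(cos(s) + 5)^2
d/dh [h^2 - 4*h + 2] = 2*h - 4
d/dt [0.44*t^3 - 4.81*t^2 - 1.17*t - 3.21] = 1.32*t^2 - 9.62*t - 1.17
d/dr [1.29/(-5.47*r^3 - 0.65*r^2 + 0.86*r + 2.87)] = (21.1689*r^2 + 1.677*r - 1.1094)/(5.47*r^3 + 0.65*r^2 - 0.86*r - 2.87)^2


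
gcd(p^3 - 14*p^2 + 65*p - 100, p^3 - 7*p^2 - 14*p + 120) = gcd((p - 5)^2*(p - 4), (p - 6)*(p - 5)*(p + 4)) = p - 5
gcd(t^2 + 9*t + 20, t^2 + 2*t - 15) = t + 5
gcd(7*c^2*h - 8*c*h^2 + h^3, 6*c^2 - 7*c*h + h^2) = c - h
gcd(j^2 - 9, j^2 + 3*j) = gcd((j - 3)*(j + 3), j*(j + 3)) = j + 3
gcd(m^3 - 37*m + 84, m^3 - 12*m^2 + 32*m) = m - 4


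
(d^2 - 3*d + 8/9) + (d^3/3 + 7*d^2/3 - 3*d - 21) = d^3/3 + 10*d^2/3 - 6*d - 181/9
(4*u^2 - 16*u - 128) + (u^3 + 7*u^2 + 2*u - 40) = u^3 + 11*u^2 - 14*u - 168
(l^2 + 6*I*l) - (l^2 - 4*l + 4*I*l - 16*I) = 4*l + 2*I*l + 16*I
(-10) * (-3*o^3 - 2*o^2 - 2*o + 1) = 30*o^3 + 20*o^2 + 20*o - 10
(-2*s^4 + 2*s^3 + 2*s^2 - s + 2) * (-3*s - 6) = 6*s^5 + 6*s^4 - 18*s^3 - 9*s^2 - 12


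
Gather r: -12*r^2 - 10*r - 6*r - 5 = -12*r^2 - 16*r - 5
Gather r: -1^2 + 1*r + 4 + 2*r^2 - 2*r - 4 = 2*r^2 - r - 1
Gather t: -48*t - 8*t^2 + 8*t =-8*t^2 - 40*t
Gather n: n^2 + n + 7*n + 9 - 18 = n^2 + 8*n - 9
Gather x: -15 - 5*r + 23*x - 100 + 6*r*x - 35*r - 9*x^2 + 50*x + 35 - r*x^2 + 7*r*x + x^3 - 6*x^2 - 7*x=-40*r + x^3 + x^2*(-r - 15) + x*(13*r + 66) - 80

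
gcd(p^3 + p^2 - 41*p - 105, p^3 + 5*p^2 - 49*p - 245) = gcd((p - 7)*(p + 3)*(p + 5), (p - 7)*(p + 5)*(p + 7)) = p^2 - 2*p - 35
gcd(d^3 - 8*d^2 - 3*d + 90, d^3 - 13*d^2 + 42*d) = d - 6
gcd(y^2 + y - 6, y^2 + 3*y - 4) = 1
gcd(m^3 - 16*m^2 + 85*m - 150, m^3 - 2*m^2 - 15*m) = m - 5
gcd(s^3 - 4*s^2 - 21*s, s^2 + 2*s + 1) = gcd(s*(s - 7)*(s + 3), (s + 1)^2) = 1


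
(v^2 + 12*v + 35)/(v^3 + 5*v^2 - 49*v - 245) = 1/(v - 7)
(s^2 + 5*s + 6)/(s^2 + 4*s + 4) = (s + 3)/(s + 2)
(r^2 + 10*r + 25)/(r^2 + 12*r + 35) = (r + 5)/(r + 7)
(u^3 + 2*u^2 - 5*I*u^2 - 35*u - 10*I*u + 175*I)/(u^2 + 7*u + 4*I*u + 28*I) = (u^2 - 5*u*(1 + I) + 25*I)/(u + 4*I)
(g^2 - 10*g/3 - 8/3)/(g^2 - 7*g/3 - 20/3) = (3*g + 2)/(3*g + 5)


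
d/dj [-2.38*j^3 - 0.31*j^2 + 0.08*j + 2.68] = -7.14*j^2 - 0.62*j + 0.08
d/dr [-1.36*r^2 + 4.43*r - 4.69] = 4.43 - 2.72*r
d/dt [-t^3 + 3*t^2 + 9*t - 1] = -3*t^2 + 6*t + 9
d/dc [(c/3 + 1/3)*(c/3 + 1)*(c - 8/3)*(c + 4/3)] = 4*c^3/9 + 8*c^2/9 - 106*c/81 - 164/81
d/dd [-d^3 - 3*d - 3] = -3*d^2 - 3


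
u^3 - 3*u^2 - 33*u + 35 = (u - 7)*(u - 1)*(u + 5)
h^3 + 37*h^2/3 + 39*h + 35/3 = (h + 1/3)*(h + 5)*(h + 7)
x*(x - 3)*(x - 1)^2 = x^4 - 5*x^3 + 7*x^2 - 3*x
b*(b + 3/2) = b^2 + 3*b/2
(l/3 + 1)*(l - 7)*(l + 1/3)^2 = l^4/3 - 10*l^3/9 - 212*l^2/27 - 130*l/27 - 7/9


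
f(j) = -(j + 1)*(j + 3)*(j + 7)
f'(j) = -(j + 1)*(j + 3) - (j + 1)*(j + 7) - (j + 3)*(j + 7)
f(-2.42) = 3.77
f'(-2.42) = 4.67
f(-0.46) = -8.97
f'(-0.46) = -21.51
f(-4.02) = -9.18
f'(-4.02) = 8.96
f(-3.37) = -3.18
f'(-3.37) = 9.07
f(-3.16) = -1.33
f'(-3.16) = 8.56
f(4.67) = -507.52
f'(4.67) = -199.17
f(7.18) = -1180.80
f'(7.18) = -343.62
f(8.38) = -1641.73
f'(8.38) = -426.03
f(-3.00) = 0.00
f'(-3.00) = 8.00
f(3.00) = -240.00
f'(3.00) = -124.00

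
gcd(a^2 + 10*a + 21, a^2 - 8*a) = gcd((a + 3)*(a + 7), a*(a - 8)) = 1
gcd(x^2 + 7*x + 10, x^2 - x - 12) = 1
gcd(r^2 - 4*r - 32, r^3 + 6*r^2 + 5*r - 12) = r + 4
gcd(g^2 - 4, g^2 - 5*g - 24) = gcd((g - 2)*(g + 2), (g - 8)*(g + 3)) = 1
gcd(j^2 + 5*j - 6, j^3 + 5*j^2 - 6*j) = j^2 + 5*j - 6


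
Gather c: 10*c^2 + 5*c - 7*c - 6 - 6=10*c^2 - 2*c - 12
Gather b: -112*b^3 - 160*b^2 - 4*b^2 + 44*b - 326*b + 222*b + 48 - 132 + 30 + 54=-112*b^3 - 164*b^2 - 60*b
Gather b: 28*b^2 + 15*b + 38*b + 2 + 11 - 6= 28*b^2 + 53*b + 7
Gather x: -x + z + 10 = -x + z + 10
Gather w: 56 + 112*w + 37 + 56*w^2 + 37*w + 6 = 56*w^2 + 149*w + 99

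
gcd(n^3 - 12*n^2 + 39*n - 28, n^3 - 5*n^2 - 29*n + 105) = n - 7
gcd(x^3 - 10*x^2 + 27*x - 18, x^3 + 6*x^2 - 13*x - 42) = x - 3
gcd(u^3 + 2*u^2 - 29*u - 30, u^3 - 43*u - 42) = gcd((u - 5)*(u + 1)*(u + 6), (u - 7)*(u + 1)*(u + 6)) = u^2 + 7*u + 6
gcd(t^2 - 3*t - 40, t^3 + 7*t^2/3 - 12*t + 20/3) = t + 5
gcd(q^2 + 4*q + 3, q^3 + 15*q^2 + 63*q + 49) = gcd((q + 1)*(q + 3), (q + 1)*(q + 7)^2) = q + 1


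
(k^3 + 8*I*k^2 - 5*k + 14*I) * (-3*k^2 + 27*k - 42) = -3*k^5 + 27*k^4 - 24*I*k^4 - 27*k^3 + 216*I*k^3 - 135*k^2 - 378*I*k^2 + 210*k + 378*I*k - 588*I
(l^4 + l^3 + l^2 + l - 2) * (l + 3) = l^5 + 4*l^4 + 4*l^3 + 4*l^2 + l - 6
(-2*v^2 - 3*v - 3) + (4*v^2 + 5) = 2*v^2 - 3*v + 2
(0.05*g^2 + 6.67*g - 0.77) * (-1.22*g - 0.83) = -0.061*g^3 - 8.1789*g^2 - 4.5967*g + 0.6391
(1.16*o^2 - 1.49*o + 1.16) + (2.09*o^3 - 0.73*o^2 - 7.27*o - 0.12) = 2.09*o^3 + 0.43*o^2 - 8.76*o + 1.04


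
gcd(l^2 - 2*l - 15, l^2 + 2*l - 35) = l - 5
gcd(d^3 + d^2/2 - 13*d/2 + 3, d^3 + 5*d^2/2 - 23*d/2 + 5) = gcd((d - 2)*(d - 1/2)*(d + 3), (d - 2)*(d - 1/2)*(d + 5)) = d^2 - 5*d/2 + 1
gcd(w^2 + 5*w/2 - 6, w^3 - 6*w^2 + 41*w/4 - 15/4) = 1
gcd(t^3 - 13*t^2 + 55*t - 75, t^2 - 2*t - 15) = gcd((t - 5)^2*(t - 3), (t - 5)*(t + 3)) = t - 5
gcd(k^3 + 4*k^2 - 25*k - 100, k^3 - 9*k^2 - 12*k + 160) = k^2 - k - 20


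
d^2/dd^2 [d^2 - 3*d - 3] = 2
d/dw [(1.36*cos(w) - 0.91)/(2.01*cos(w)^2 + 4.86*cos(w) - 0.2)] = (2.7336*cos(w)^2 - 3.6582*cos(w) - 4.1506)*sin(w)/(4.0401*cos(w)^4 + 19.5372*cos(w)^3 + 22.8156*cos(w)^2 - 1.944*cos(w) + 0.04)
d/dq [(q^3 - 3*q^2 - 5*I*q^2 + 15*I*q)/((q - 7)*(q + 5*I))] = (q^4 + q^3*(-14 + 10*I) + q^2*(46 - 100*I) + q*(-350 + 210*I) + 525)/(q^4 + q^3*(-14 + 10*I) + q^2*(24 - 140*I) + q*(350 + 490*I) - 1225)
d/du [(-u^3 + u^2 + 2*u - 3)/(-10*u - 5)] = (4*u^3 + u^2 - 2*u - 8)/(5*(4*u^2 + 4*u + 1))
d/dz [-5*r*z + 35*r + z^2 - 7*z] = -5*r + 2*z - 7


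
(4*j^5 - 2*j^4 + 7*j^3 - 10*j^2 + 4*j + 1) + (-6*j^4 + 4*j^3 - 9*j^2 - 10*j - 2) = 4*j^5 - 8*j^4 + 11*j^3 - 19*j^2 - 6*j - 1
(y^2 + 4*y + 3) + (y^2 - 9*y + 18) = 2*y^2 - 5*y + 21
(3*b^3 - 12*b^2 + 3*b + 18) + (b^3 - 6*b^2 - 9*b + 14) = 4*b^3 - 18*b^2 - 6*b + 32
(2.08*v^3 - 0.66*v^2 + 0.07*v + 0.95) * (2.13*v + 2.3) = 4.4304*v^4 + 3.3782*v^3 - 1.3689*v^2 + 2.1845*v + 2.185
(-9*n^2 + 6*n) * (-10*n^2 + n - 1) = 90*n^4 - 69*n^3 + 15*n^2 - 6*n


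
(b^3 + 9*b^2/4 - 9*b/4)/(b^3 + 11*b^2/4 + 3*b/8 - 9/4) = 2*b*(b + 3)/(2*b^2 + 7*b + 6)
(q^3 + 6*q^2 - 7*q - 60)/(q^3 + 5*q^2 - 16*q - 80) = (q - 3)/(q - 4)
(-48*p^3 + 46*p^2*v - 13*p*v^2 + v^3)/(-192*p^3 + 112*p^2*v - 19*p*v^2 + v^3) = (2*p - v)/(8*p - v)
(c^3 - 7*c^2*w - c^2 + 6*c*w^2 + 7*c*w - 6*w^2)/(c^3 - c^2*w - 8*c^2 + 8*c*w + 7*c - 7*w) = (c - 6*w)/(c - 7)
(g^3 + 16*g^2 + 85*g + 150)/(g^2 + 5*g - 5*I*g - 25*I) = (g^2 + 11*g + 30)/(g - 5*I)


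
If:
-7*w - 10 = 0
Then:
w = -10/7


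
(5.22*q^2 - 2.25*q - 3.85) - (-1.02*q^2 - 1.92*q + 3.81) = 6.24*q^2 - 0.33*q - 7.66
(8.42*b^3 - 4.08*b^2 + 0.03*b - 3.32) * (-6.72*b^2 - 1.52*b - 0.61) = -56.5824*b^5 + 14.6192*b^4 + 0.8638*b^3 + 24.7536*b^2 + 5.0281*b + 2.0252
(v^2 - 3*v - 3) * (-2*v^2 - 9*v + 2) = -2*v^4 - 3*v^3 + 35*v^2 + 21*v - 6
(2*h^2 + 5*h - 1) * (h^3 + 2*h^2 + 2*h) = 2*h^5 + 9*h^4 + 13*h^3 + 8*h^2 - 2*h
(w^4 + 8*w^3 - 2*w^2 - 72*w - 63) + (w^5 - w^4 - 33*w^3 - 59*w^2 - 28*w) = w^5 - 25*w^3 - 61*w^2 - 100*w - 63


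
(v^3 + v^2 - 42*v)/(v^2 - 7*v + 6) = v*(v + 7)/(v - 1)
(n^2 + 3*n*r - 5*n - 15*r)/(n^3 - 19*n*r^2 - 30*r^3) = (5 - n)/(-n^2 + 3*n*r + 10*r^2)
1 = 1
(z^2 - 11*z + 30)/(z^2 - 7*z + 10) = (z - 6)/(z - 2)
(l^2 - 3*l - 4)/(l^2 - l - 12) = (l + 1)/(l + 3)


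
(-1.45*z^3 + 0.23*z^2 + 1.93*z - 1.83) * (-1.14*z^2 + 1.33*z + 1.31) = 1.653*z^5 - 2.1907*z^4 - 3.7938*z^3 + 4.9544*z^2 + 0.0943999999999998*z - 2.3973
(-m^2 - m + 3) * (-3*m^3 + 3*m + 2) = 3*m^5 + 3*m^4 - 12*m^3 - 5*m^2 + 7*m + 6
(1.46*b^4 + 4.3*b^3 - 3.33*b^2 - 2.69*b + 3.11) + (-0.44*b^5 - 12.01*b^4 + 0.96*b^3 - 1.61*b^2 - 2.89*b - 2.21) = -0.44*b^5 - 10.55*b^4 + 5.26*b^3 - 4.94*b^2 - 5.58*b + 0.9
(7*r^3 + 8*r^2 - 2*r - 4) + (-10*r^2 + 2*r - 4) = 7*r^3 - 2*r^2 - 8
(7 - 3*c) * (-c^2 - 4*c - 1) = 3*c^3 + 5*c^2 - 25*c - 7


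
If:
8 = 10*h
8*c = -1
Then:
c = -1/8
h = 4/5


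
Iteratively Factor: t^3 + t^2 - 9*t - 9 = (t + 3)*(t^2 - 2*t - 3) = (t - 3)*(t + 3)*(t + 1)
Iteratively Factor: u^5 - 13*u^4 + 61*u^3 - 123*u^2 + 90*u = (u - 5)*(u^4 - 8*u^3 + 21*u^2 - 18*u) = (u - 5)*(u - 2)*(u^3 - 6*u^2 + 9*u) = (u - 5)*(u - 3)*(u - 2)*(u^2 - 3*u) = (u - 5)*(u - 3)^2*(u - 2)*(u)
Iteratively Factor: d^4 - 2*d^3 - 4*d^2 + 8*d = (d + 2)*(d^3 - 4*d^2 + 4*d) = (d - 2)*(d + 2)*(d^2 - 2*d) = d*(d - 2)*(d + 2)*(d - 2)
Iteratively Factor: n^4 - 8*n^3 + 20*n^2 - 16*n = (n - 2)*(n^3 - 6*n^2 + 8*n) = n*(n - 2)*(n^2 - 6*n + 8) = n*(n - 2)^2*(n - 4)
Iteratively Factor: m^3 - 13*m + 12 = (m + 4)*(m^2 - 4*m + 3) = (m - 1)*(m + 4)*(m - 3)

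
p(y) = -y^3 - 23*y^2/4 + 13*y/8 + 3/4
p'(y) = -3*y^2 - 23*y/2 + 13/8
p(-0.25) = 0.00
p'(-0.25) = 4.31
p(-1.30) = -8.88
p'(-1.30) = 11.50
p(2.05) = -28.70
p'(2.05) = -34.56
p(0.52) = -0.10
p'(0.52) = -5.17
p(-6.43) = 18.42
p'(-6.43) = -48.46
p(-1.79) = -14.85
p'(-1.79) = 12.60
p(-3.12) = -29.92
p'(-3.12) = 8.30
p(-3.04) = -29.23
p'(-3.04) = 8.86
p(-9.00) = 249.38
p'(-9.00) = -137.88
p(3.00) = -73.12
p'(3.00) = -59.88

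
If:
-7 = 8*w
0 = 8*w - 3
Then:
No Solution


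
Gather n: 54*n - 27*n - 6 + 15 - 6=27*n + 3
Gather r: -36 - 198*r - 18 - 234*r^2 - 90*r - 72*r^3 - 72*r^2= -72*r^3 - 306*r^2 - 288*r - 54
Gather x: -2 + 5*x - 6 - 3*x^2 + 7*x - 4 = -3*x^2 + 12*x - 12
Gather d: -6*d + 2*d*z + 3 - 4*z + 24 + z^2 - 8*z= d*(2*z - 6) + z^2 - 12*z + 27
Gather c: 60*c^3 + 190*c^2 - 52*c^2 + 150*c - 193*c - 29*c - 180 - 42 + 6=60*c^3 + 138*c^2 - 72*c - 216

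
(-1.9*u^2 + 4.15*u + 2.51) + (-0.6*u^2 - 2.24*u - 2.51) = -2.5*u^2 + 1.91*u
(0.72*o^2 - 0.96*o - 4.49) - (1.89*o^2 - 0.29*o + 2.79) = -1.17*o^2 - 0.67*o - 7.28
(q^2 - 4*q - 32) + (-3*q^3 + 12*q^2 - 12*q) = -3*q^3 + 13*q^2 - 16*q - 32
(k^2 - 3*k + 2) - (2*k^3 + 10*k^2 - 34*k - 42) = -2*k^3 - 9*k^2 + 31*k + 44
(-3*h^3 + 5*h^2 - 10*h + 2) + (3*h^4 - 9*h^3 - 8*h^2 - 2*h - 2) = 3*h^4 - 12*h^3 - 3*h^2 - 12*h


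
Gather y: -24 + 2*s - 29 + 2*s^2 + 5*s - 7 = 2*s^2 + 7*s - 60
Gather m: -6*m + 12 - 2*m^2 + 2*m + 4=-2*m^2 - 4*m + 16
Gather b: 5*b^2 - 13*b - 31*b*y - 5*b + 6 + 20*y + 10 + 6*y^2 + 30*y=5*b^2 + b*(-31*y - 18) + 6*y^2 + 50*y + 16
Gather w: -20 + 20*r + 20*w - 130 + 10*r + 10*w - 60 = 30*r + 30*w - 210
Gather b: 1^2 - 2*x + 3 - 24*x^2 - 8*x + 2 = -24*x^2 - 10*x + 6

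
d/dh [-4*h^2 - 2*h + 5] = -8*h - 2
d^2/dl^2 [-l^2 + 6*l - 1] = -2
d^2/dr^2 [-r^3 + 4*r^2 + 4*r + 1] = 8 - 6*r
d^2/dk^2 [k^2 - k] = 2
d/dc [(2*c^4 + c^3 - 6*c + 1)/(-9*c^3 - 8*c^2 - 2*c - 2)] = (-18*c^6 - 32*c^5 - 20*c^4 - 128*c^3 - 27*c^2 + 16*c + 14)/(81*c^6 + 144*c^5 + 100*c^4 + 68*c^3 + 36*c^2 + 8*c + 4)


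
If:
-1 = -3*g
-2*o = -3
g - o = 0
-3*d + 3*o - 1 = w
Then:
No Solution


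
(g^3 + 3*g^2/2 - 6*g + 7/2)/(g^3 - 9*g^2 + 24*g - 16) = (2*g^2 + 5*g - 7)/(2*(g^2 - 8*g + 16))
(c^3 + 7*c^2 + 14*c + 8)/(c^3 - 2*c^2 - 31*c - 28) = (c + 2)/(c - 7)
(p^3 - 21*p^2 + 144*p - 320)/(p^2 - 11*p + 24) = (p^2 - 13*p + 40)/(p - 3)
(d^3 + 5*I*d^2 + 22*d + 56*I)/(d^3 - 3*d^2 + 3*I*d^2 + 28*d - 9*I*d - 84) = (d + 2*I)/(d - 3)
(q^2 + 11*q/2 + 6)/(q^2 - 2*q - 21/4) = 2*(q + 4)/(2*q - 7)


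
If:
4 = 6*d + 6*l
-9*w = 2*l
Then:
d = 9*w/2 + 2/3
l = -9*w/2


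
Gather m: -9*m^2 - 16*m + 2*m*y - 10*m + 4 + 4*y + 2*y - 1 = -9*m^2 + m*(2*y - 26) + 6*y + 3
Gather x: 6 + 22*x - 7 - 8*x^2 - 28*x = -8*x^2 - 6*x - 1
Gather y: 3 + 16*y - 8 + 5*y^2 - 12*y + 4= 5*y^2 + 4*y - 1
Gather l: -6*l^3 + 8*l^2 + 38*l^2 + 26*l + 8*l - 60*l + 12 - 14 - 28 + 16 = -6*l^3 + 46*l^2 - 26*l - 14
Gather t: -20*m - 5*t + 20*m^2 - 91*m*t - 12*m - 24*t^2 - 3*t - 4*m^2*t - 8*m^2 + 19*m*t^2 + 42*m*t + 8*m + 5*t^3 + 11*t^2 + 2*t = 12*m^2 - 24*m + 5*t^3 + t^2*(19*m - 13) + t*(-4*m^2 - 49*m - 6)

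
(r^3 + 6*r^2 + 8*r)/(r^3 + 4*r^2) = (r + 2)/r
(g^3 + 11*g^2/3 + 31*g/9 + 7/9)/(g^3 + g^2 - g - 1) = (9*g^2 + 24*g + 7)/(9*(g^2 - 1))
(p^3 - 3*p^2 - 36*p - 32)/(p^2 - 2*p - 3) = (p^2 - 4*p - 32)/(p - 3)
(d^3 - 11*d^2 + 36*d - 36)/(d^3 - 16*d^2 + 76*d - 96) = (d - 3)/(d - 8)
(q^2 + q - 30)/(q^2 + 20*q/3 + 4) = 3*(q - 5)/(3*q + 2)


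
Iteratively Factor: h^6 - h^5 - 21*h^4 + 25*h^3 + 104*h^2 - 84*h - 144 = (h + 4)*(h^5 - 5*h^4 - h^3 + 29*h^2 - 12*h - 36) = (h - 3)*(h + 4)*(h^4 - 2*h^3 - 7*h^2 + 8*h + 12) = (h - 3)*(h + 1)*(h + 4)*(h^3 - 3*h^2 - 4*h + 12) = (h - 3)*(h + 1)*(h + 2)*(h + 4)*(h^2 - 5*h + 6) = (h - 3)^2*(h + 1)*(h + 2)*(h + 4)*(h - 2)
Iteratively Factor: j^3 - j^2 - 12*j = (j)*(j^2 - j - 12) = j*(j - 4)*(j + 3)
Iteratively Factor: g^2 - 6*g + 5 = (g - 1)*(g - 5)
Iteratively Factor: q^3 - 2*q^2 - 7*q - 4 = (q - 4)*(q^2 + 2*q + 1) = (q - 4)*(q + 1)*(q + 1)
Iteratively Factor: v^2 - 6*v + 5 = (v - 1)*(v - 5)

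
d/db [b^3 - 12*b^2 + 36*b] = 3*b^2 - 24*b + 36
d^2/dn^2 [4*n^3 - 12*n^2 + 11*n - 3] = 24*n - 24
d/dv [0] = 0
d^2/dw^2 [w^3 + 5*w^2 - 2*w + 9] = 6*w + 10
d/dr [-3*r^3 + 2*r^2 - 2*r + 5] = -9*r^2 + 4*r - 2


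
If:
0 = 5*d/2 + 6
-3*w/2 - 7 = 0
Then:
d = -12/5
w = -14/3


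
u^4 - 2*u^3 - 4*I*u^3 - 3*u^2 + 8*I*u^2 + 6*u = u*(u - 2)*(u - 3*I)*(u - I)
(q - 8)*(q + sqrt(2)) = q^2 - 8*q + sqrt(2)*q - 8*sqrt(2)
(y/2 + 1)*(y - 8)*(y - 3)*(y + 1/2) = y^4/2 - 17*y^3/4 - 5*y^2/4 + 49*y/2 + 12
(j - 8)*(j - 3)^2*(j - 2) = j^4 - 16*j^3 + 85*j^2 - 186*j + 144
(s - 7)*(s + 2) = s^2 - 5*s - 14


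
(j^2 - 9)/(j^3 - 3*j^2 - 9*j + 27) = 1/(j - 3)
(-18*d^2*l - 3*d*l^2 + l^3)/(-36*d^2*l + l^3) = (3*d + l)/(6*d + l)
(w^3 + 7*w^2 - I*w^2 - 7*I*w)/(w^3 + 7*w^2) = (w - I)/w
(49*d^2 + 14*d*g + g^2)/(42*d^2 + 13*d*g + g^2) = (7*d + g)/(6*d + g)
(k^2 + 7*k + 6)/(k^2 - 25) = (k^2 + 7*k + 6)/(k^2 - 25)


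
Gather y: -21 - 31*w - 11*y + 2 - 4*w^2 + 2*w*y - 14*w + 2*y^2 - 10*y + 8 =-4*w^2 - 45*w + 2*y^2 + y*(2*w - 21) - 11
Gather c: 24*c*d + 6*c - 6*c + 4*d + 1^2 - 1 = 24*c*d + 4*d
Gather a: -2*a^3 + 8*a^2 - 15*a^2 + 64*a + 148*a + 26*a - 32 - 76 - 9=-2*a^3 - 7*a^2 + 238*a - 117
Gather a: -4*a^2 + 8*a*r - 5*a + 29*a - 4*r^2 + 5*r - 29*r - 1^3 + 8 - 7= -4*a^2 + a*(8*r + 24) - 4*r^2 - 24*r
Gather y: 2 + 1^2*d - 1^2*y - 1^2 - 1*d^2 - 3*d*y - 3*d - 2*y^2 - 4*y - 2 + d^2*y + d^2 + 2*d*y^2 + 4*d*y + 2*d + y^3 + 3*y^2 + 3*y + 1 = y^3 + y^2*(2*d + 1) + y*(d^2 + d - 2)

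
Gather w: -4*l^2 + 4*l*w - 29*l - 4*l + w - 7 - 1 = -4*l^2 - 33*l + w*(4*l + 1) - 8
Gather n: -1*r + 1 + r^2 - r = r^2 - 2*r + 1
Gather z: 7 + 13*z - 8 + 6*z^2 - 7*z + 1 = 6*z^2 + 6*z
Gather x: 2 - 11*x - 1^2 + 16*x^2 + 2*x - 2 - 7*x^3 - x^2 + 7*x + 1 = -7*x^3 + 15*x^2 - 2*x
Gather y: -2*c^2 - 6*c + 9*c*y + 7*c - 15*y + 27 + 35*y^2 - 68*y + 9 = -2*c^2 + c + 35*y^2 + y*(9*c - 83) + 36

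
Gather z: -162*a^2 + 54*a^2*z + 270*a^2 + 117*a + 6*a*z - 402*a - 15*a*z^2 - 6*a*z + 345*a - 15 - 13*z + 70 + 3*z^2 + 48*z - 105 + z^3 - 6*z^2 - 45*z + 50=108*a^2 + 60*a + z^3 + z^2*(-15*a - 3) + z*(54*a^2 - 10)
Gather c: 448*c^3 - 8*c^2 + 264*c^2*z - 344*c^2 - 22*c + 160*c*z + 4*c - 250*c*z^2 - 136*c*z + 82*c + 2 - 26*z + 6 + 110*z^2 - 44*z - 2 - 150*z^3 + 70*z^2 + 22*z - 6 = 448*c^3 + c^2*(264*z - 352) + c*(-250*z^2 + 24*z + 64) - 150*z^3 + 180*z^2 - 48*z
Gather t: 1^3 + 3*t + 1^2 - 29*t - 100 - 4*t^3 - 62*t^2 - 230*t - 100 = -4*t^3 - 62*t^2 - 256*t - 198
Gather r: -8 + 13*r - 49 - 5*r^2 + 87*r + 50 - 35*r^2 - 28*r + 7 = -40*r^2 + 72*r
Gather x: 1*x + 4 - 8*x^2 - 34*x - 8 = -8*x^2 - 33*x - 4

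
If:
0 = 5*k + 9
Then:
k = -9/5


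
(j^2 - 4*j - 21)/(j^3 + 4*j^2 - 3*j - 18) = (j - 7)/(j^2 + j - 6)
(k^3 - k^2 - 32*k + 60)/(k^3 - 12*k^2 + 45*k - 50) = (k + 6)/(k - 5)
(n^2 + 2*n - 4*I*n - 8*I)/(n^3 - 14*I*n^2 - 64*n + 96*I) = (n + 2)/(n^2 - 10*I*n - 24)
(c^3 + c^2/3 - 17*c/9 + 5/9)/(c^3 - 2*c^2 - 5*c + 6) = (c^2 + 4*c/3 - 5/9)/(c^2 - c - 6)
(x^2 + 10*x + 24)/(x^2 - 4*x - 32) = (x + 6)/(x - 8)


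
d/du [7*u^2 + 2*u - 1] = 14*u + 2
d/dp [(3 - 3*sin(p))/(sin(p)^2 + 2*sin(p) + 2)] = 3*(sin(p)^2 - 2*sin(p) - 4)*cos(p)/(sin(p)^2 + 2*sin(p) + 2)^2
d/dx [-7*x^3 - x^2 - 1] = x*(-21*x - 2)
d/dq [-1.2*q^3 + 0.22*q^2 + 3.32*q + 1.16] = -3.6*q^2 + 0.44*q + 3.32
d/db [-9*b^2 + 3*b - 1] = 3 - 18*b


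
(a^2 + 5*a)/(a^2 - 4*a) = (a + 5)/(a - 4)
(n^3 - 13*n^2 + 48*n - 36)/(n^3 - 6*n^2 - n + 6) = (n - 6)/(n + 1)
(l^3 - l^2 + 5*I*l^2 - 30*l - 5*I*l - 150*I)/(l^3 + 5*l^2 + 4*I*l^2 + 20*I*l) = (l^2 + l*(-6 + 5*I) - 30*I)/(l*(l + 4*I))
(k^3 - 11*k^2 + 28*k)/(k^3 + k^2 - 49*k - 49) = k*(k - 4)/(k^2 + 8*k + 7)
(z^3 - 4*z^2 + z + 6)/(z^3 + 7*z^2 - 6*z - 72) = (z^2 - z - 2)/(z^2 + 10*z + 24)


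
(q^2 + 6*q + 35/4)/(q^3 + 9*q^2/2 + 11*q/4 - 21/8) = 2*(2*q + 5)/(4*q^2 + 4*q - 3)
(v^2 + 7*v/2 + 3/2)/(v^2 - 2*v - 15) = (v + 1/2)/(v - 5)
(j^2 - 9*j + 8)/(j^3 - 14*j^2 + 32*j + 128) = (j - 1)/(j^2 - 6*j - 16)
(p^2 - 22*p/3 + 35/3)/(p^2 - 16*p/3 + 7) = (p - 5)/(p - 3)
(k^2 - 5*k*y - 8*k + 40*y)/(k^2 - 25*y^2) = (k - 8)/(k + 5*y)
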